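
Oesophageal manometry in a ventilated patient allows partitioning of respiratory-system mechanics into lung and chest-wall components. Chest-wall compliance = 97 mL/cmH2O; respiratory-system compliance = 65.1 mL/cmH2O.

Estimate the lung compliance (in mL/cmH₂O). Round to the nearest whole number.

198

1/CL = 1/Crs − 1/Ccw.
1/CL = 1/65.1 − 1/97 = 0.005052.
CL = 197.94 mL/cmH2O.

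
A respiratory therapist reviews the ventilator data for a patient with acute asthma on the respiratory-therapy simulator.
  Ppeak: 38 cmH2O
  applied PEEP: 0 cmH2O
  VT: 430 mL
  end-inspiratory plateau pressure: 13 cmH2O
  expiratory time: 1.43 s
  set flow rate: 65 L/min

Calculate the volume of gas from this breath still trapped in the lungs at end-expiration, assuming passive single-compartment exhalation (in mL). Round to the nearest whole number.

66

Flow: 65 L/min ÷ 60 = 1.0833 L/s.
R = (PIP − Pplat)/V̇ = (38 − 13) / 1.0833 = 25.0/1.0833 = 23.078 cmH2O·s/L.
C = Vt/(Pplat − PEEP) = 430.0 / (13 − 0) = 430.0/13.0 = 33.077 mL/cmH2O.
τ = R × C = 23.078 × 0.03308 L/cmH2O = 0.7634 s.
Fraction remaining = e^(−Te/τ) = e^(−1.43/0.7634) = 0.1536.
Trapped volume = 430.0 × 0.1536 = 66.048 mL.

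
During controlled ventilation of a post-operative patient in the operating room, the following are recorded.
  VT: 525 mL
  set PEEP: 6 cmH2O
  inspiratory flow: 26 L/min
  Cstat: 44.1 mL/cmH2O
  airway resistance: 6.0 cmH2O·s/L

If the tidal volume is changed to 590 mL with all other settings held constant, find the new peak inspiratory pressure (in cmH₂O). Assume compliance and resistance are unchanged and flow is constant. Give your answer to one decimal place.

22.0

Flow: 26 L/min ÷ 60 = 0.4333 L/s.
PIP = Vt/C + R·V̇ + PEEP (constant-flow equation of motion).
Only the elastic term changes: ΔPIP = ΔVt / C = (590 − 525) / 44.1 = 1.474 cmH2O.
Original PIP = 525/44.1 + 6.0×0.4333 + 6 = 20.505 cmH2O; new PIP = 20.505 + (1.474) = 21.979 cmH2O.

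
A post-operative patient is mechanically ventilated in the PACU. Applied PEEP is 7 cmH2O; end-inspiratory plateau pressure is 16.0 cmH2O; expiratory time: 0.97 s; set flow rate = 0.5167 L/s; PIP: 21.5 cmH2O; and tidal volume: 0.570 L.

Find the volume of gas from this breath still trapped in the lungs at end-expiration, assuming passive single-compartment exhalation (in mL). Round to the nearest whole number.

135

R = (PIP − Pplat)/V̇ = (21.5 − 16.0) / 0.5167 = 5.5/0.5167 = 10.644 cmH2O·s/L.
C = Vt/(Pplat − PEEP) = 570.0 / (16.0 − 7) = 570.0/9.0 = 63.333 mL/cmH2O.
τ = R × C = 10.644 × 0.06333 L/cmH2O = 0.6741 s.
Fraction remaining = e^(−Te/τ) = e^(−0.97/0.6741) = 0.2372.
Trapped volume = 570.0 × 0.2372 = 135.2 mL.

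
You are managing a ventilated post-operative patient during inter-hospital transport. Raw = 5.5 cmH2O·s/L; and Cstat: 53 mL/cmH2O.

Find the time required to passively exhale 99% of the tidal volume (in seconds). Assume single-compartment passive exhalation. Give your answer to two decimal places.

τ = R × C = 5.5 × 53 mL/cmH2O = 5.5 × 0.053 L/cmH2O = 0.2915 s.
Exhaled fraction f = 1 − e^(−t/τ) → t = −τ·ln(1 − f) = −0.2915·ln(0.01) = 1.342 s.

1.34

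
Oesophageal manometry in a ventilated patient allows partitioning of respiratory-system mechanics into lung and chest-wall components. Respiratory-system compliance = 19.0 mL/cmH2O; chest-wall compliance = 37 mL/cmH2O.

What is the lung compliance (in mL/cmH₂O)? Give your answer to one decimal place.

1/CL = 1/Crs − 1/Ccw.
1/CL = 1/19.0 − 1/37 = 0.0256.
CL = 39.063 mL/cmH2O.

39.1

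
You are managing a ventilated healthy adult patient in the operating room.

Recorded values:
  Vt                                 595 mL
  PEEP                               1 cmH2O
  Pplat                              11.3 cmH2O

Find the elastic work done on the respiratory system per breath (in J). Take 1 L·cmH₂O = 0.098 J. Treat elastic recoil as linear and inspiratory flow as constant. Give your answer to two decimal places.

Elastic work ≈ ½ × (Pplat − PEEP) × Vt = 0.5 × (11.3 − 1) × 0.595 L = 0.5 × 10.3 × 0.595 = 3.064 L·cmH2O.
× 0.098 J/(L·cmH2O) → 0.3003 J.

0.30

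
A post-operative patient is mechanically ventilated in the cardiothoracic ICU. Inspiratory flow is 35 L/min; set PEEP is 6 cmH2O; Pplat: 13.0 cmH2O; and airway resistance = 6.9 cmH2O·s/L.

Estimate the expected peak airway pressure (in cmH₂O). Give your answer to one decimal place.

Flow: 35 L/min ÷ 60 = 0.5833 L/s.
PIP = Pplat + Raw × flow = 13.0 + 6.9 × 0.5833 = 13.0 + 4.025 = 17.025 cmH2O.

17.0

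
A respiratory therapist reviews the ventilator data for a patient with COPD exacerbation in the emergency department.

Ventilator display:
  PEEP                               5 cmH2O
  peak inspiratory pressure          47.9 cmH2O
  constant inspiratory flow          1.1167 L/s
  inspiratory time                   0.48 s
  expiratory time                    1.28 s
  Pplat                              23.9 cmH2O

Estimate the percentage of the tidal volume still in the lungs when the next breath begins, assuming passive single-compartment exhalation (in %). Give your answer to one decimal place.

Vt = flow × Ti = 1.1167 L/s × 0.48 s × 1000 mL/L = 536.02 mL.
R = (PIP − Pplat)/V̇ = (47.9 − 23.9) / 1.1167 = 24.0/1.1167 = 21.492 cmH2O·s/L.
C = Vt/(Pplat − PEEP) = 536.02 / (23.9 − 5) = 536.02/18.9 = 28.361 mL/cmH2O.
τ = R × C = 21.492 × 0.02836 L/cmH2O = 0.6095 s.
Fraction remaining at end-expiration = e^(−Te/τ) = e^(−1.28/0.6095) = 0.1224 → 12.24%.

12.2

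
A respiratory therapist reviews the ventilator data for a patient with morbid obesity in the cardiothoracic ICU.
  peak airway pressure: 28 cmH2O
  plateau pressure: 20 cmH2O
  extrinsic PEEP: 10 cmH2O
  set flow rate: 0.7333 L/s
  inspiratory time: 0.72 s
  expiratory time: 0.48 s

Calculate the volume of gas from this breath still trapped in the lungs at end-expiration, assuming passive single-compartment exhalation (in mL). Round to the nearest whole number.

229

Vt = flow × Ti = 0.7333 L/s × 0.72 s × 1000 mL/L = 527.98 mL.
R = (PIP − Pplat)/V̇ = (28 − 20) / 0.7333 = 8.0/0.7333 = 10.91 cmH2O·s/L.
C = Vt/(Pplat − PEEP) = 527.98 / (20 − 10) = 527.98/10.0 = 52.798 mL/cmH2O.
τ = R × C = 10.91 × 0.0528 L/cmH2O = 0.576 s.
Fraction remaining = e^(−Te/τ) = e^(−0.48/0.576) = 0.4346.
Trapped volume = 527.98 × 0.4346 = 229.46 mL.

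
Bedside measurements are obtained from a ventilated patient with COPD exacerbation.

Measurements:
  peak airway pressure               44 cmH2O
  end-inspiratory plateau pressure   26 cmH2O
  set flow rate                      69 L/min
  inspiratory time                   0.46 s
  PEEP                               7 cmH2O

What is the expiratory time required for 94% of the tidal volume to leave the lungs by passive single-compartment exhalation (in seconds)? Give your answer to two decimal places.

Flow: 69 L/min ÷ 60 = 1.15 L/s.
Vt = flow × Ti = 1.15 L/s × 0.46 s × 1000 mL/L = 529.0 mL.
R = (PIP − Pplat)/V̇ = (44 − 26) / 1.15 = 18.0/1.15 = 15.652 cmH2O·s/L.
C = Vt/(Pplat − PEEP) = 529.0 / (26 − 7) = 529.0/19.0 = 27.842 mL/cmH2O.
τ = R × C = 15.652 × 0.02784 L/cmH2O = 0.4358 s.
t = −τ·ln(1 − 0.94) = −0.4358·ln(0.06) = 1.226 s.

1.23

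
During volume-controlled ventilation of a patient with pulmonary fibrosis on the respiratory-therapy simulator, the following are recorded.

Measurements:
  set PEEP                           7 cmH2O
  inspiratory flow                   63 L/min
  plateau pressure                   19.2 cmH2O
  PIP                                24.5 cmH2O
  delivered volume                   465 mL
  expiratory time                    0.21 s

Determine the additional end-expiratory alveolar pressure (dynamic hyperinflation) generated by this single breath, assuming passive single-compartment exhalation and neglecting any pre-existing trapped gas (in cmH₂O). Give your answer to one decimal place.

Flow: 63 L/min ÷ 60 = 1.05 L/s.
R = (PIP − Pplat)/V̇ = (24.5 − 19.2) / 1.05 = 5.3/1.05 = 5.048 cmH2O·s/L.
C = Vt/(Pplat − PEEP) = 465.0 / (19.2 − 7) = 465.0/12.2 = 38.115 mL/cmH2O.
τ = R × C = 5.048 × 0.03812 L/cmH2O = 0.1924 s.
Fraction remaining = e^(−Te/τ) = e^(−0.21/0.1924) = 0.3357; trapped volume = 465.0 × 0.3357 = 156.1 mL.
Additional alveolar pressure from trapping ≈ V_trapped / C = 156.1 / 38.115 = 4.096 cmH2O.

4.1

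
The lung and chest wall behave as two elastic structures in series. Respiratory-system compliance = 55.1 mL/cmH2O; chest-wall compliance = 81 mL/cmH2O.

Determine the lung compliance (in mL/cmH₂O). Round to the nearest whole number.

1/CL = 1/Crs − 1/Ccw.
1/CL = 1/55.1 − 1/81 = 0.005803.
CL = 172.32 mL/cmH2O.

172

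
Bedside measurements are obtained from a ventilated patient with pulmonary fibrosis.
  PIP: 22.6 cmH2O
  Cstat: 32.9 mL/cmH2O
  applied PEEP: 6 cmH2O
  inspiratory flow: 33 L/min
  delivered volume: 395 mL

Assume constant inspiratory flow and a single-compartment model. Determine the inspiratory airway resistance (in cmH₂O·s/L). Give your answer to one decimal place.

8.4

Flow: 33 L/min ÷ 60 = 0.55 L/s.
Equation of motion (constant flow): PIP = Vt/C + R·V̇ + PEEP.
R·V̇ = PIP − Vt/C − PEEP = 22.6 − 395/32.9 − 6 = 22.6 − 12.006 − 6 = 4.594 cmH2O.
R = 4.594 / 0.55 = 8.353 cmH2O·s/L.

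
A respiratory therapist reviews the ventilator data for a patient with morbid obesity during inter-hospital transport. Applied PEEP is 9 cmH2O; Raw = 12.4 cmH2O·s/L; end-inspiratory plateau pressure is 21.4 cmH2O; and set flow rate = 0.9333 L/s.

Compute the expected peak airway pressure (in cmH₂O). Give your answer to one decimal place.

33.0

PIP = Pplat + Raw × flow = 21.4 + 12.4 × 0.9333 = 21.4 + 11.573 = 32.973 cmH2O.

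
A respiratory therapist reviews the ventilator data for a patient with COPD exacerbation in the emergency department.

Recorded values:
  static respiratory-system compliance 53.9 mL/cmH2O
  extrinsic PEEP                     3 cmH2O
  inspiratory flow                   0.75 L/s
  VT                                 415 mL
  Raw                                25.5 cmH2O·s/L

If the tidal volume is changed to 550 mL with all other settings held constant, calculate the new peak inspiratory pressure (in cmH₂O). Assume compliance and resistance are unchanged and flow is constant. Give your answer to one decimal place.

32.3

PIP = Vt/C + R·V̇ + PEEP (constant-flow equation of motion).
Only the elastic term changes: ΔPIP = ΔVt / C = (550 − 415) / 53.9 = 2.505 cmH2O.
Original PIP = 415/53.9 + 25.5×0.75 + 3 = 29.824 cmH2O; new PIP = 29.824 + (2.505) = 32.329 cmH2O.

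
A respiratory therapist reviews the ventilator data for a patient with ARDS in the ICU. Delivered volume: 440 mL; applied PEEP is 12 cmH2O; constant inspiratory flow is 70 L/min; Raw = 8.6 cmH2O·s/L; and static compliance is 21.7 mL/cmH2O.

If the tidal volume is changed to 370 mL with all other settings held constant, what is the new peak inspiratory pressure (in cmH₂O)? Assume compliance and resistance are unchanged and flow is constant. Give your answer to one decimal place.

39.1

Flow: 70 L/min ÷ 60 = 1.1667 L/s.
PIP = Vt/C + R·V̇ + PEEP (constant-flow equation of motion).
Only the elastic term changes: ΔPIP = ΔVt / C = (370 − 440) / 21.7 = -3.226 cmH2O.
Original PIP = 440/21.7 + 8.6×1.1667 + 12 = 42.31 cmH2O; new PIP = 42.31 + (-3.226) = 39.084 cmH2O.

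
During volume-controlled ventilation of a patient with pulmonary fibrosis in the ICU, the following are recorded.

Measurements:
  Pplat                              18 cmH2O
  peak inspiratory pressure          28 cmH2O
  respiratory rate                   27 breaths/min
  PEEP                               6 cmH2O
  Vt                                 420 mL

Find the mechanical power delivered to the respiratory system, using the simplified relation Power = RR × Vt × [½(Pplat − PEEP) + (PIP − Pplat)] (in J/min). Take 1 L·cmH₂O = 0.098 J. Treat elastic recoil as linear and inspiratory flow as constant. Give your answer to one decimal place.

17.8

Per-breath work = Vt × [½(Pplat−PEEP) + (PIP−Pplat)] = 0.420 × [0.5×12.0 + 10.0] = 0.420 × 16.0 = 6.72 L·cmH2O.
Power = 27 × 6.72 = 181.44 L·cmH2O/min.
× 0.098 J/(L·cmH2O) → 17.781 J/min.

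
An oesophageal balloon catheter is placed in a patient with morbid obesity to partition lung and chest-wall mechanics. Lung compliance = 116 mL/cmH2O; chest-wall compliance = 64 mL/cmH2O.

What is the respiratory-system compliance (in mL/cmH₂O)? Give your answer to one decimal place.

Lung and chest wall are elastances in series: 1/Crs = 1/CL + 1/Ccw.
1/Crs = 1/116 + 1/64 = 0.02425.
Crs = 41.237 mL/cmH2O.

41.2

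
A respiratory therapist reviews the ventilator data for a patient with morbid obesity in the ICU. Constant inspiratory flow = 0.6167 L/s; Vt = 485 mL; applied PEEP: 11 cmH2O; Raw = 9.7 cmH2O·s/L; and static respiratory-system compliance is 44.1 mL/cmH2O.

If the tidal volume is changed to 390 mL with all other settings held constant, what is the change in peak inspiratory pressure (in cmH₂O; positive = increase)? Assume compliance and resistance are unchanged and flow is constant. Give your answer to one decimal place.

PIP = Vt/C + R·V̇ + PEEP (constant-flow equation of motion).
Only the elastic term changes: ΔPIP = ΔVt / C = (390 − 485) / 44.1 = -2.154 cmH2O.

-2.2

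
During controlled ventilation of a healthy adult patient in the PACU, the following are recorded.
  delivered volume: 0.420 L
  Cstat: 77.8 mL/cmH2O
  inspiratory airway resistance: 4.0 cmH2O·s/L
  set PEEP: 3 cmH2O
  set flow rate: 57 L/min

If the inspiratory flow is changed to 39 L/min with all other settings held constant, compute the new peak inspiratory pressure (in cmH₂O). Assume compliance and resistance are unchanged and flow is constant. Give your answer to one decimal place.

Flow: 57 L/min ÷ 60 = 0.95 L/s.
New flow: 39 L/min ÷ 60 = 0.65 L/s.
PIP = Vt/C + R·V̇ + PEEP (constant-flow equation of motion).
Only the resistive term changes: ΔPIP = R × ΔV̇ = 4.0 × (0.65 − 0.95) = 4.0 × -0.3 = -1.2 cmH2O.
Original PIP = 420/77.8 + 4.0×0.95 + 3 = 12.198 cmH2O; new PIP = 12.198 + (-1.2) = 10.998 cmH2O.

11.0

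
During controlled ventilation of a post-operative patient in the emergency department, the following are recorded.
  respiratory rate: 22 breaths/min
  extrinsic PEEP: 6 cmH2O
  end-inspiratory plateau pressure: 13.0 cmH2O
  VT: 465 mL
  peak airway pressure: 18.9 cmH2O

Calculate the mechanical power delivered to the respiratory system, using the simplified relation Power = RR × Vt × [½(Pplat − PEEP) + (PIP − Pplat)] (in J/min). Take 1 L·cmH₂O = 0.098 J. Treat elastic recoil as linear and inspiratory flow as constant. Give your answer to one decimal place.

Per-breath work = Vt × [½(Pplat−PEEP) + (PIP−Pplat)] = 0.465 × [0.5×7.0 + 5.9] = 0.465 × 9.4 = 4.371 L·cmH2O.
Power = 22 × 4.371 = 96.162 L·cmH2O/min.
× 0.098 J/(L·cmH2O) → 9.424 J/min.

9.4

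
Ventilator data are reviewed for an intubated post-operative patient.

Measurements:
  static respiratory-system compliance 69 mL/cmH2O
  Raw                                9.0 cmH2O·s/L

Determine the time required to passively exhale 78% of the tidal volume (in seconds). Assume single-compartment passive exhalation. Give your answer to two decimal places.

0.94

τ = R × C = 9.0 × 69 mL/cmH2O = 9.0 × 0.069 L/cmH2O = 0.621 s.
Exhaled fraction f = 1 − e^(−t/τ) → t = −τ·ln(1 − f) = −0.621·ln(0.22) = 0.9403 s.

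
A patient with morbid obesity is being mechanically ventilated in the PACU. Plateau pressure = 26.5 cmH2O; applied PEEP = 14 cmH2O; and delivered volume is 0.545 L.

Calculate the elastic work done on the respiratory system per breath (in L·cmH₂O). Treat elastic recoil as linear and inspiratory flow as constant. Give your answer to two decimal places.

Elastic work ≈ ½ × (Pplat − PEEP) × Vt = 0.5 × (26.5 − 14) × 0.545 L = 0.5 × 12.5 × 0.545 = 3.406 L·cmH2O.

3.41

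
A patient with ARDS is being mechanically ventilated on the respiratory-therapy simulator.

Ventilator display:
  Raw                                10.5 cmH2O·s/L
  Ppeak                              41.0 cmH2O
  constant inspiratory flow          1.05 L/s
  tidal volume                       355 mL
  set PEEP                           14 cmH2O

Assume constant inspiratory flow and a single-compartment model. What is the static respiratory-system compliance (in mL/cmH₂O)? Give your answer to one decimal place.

22.2

Equation of motion (constant flow): PIP = Vt/C + R·V̇ + PEEP.
Vt/C = PIP − R·V̇ − PEEP = 41.0 − 10.5×1.05 − 14 = 41.0 − 11.025 − 14 = 15.975 cmH2O.
C = Vt / 15.975 = 355 / 15.975 = 22.222 mL/cmH2O.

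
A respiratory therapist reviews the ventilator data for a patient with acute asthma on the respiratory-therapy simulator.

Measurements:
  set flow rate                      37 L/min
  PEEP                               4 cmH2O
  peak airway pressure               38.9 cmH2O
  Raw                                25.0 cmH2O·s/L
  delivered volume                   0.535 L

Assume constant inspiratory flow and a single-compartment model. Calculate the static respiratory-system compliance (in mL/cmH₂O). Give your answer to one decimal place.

Flow: 37 L/min ÷ 60 = 0.6167 L/s.
Equation of motion (constant flow): PIP = Vt/C + R·V̇ + PEEP.
Vt/C = PIP − R·V̇ − PEEP = 38.9 − 25.0×0.6167 − 4 = 38.9 − 15.418 − 4 = 19.482 cmH2O.
C = Vt / 19.482 = 535 / 19.482 = 27.461 mL/cmH2O.

27.5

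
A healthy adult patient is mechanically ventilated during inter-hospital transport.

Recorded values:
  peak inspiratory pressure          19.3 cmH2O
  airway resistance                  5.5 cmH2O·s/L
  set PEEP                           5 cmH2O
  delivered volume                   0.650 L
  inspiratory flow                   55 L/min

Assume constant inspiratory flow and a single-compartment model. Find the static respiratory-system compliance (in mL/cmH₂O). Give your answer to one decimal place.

Flow: 55 L/min ÷ 60 = 0.9167 L/s.
Equation of motion (constant flow): PIP = Vt/C + R·V̇ + PEEP.
Vt/C = PIP − R·V̇ − PEEP = 19.3 − 5.5×0.9167 − 5 = 19.3 − 5.042 − 5 = 9.258 cmH2O.
C = Vt / 9.258 = 650 / 9.258 = 70.21 mL/cmH2O.

70.2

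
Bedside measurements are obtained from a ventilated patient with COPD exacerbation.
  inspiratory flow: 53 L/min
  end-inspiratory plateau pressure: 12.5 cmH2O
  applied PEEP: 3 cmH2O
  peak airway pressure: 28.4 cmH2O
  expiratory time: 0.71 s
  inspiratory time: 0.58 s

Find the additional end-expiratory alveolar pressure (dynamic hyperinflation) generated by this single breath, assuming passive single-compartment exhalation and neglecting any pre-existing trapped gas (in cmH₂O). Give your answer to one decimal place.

Flow: 53 L/min ÷ 60 = 0.8833 L/s.
Vt = flow × Ti = 0.8833 L/s × 0.58 s × 1000 mL/L = 512.31 mL.
R = (PIP − Pplat)/V̇ = (28.4 − 12.5) / 0.8833 = 15.9/0.8833 = 18.001 cmH2O·s/L.
C = Vt/(Pplat − PEEP) = 512.31 / (12.5 − 3) = 512.31/9.5 = 53.927 mL/cmH2O.
τ = R × C = 18.001 × 0.05393 L/cmH2O = 0.9708 s.
Fraction remaining = e^(−Te/τ) = e^(−0.71/0.9708) = 0.4813; trapped volume = 512.31 × 0.4813 = 246.57 mL.
Additional alveolar pressure from trapping ≈ V_trapped / C = 246.57 / 53.927 = 4.572 cmH2O.

4.6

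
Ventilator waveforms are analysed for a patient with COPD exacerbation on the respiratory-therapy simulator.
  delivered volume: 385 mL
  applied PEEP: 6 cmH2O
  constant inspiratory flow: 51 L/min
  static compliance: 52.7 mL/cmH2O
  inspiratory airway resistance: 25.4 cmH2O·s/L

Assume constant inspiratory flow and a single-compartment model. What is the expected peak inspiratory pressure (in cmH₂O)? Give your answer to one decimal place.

34.9

Flow: 51 L/min ÷ 60 = 0.85 L/s.
Equation of motion (constant flow): PIP = Vt/C + R·V̇ + PEEP.
PIP = 385/52.7 + 25.4×0.85 + 6 = 7.306 + 21.59 + 6 = 34.896 cmH2O.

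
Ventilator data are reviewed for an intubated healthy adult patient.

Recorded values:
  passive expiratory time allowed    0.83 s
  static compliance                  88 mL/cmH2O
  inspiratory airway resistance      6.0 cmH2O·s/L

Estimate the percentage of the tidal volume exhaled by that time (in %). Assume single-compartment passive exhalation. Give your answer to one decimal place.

79.2

τ = R × C = 6.0 × 88 mL/cmH2O = 6.0 × 0.088 L/cmH2O = 0.528 s.
Passive exhalation: V(t)/V₀ = e^(−t/τ) = e^(−0.83/0.528) = 0.2076.
Fraction exhaled = 1 − 0.2076 = 0.7924 → 79.24%.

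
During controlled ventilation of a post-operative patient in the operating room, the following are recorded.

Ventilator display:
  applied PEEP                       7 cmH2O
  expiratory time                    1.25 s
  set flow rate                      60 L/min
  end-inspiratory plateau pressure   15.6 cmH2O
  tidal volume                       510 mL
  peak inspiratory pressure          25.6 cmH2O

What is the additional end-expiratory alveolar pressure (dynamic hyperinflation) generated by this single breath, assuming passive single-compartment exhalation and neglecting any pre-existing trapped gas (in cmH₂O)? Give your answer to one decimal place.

1.0

Flow: 60 L/min ÷ 60 = 1 L/s.
R = (PIP − Pplat)/V̇ = (25.6 − 15.6) / 1 = 10.0/1 = 10.0 cmH2O·s/L.
C = Vt/(Pplat − PEEP) = 510.0 / (15.6 − 7) = 510.0/8.6 = 59.302 mL/cmH2O.
τ = R × C = 10.0 × 0.0593 L/cmH2O = 0.593 s.
Fraction remaining = e^(−Te/τ) = e^(−1.25/0.593) = 0.1215; trapped volume = 510.0 × 0.1215 = 61.965 mL.
Additional alveolar pressure from trapping ≈ V_trapped / C = 61.965 / 59.302 = 1.045 cmH2O.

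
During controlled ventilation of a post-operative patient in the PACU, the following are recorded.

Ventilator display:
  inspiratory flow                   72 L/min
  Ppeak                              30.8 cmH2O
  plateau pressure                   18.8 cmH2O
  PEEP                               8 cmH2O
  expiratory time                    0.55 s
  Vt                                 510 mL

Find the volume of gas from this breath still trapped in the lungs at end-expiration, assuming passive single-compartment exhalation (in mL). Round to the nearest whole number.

159

Flow: 72 L/min ÷ 60 = 1.2 L/s.
R = (PIP − Pplat)/V̇ = (30.8 − 18.8) / 1.2 = 12.0/1.2 = 10.0 cmH2O·s/L.
C = Vt/(Pplat − PEEP) = 510.0 / (18.8 − 8) = 510.0/10.8 = 47.222 mL/cmH2O.
τ = R × C = 10.0 × 0.04722 L/cmH2O = 0.4722 s.
Fraction remaining = e^(−Te/τ) = e^(−0.55/0.4722) = 0.312.
Trapped volume = 510.0 × 0.312 = 159.12 mL.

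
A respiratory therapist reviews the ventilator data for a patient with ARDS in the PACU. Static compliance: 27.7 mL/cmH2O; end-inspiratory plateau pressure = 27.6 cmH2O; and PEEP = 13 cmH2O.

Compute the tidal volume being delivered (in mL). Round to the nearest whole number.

404

Vt = Cstat × (Pplat − PEEP) = 27.7 × (27.6 − 13) = 27.7 × 14.6 = 404.42 mL.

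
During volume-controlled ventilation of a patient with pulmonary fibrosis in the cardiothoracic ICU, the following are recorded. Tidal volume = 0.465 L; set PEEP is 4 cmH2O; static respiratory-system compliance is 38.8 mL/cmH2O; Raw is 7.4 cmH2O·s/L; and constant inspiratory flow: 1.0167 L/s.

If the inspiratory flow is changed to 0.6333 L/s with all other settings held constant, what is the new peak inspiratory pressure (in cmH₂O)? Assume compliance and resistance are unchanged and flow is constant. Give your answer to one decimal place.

20.7

PIP = Vt/C + R·V̇ + PEEP (constant-flow equation of motion).
Only the resistive term changes: ΔPIP = R × ΔV̇ = 7.4 × (0.6333 − 1.0167) = 7.4 × -0.3834 = -2.837 cmH2O.
Original PIP = 465/38.8 + 7.4×1.0167 + 4 = 23.508 cmH2O; new PIP = 23.508 + (-2.837) = 20.671 cmH2O.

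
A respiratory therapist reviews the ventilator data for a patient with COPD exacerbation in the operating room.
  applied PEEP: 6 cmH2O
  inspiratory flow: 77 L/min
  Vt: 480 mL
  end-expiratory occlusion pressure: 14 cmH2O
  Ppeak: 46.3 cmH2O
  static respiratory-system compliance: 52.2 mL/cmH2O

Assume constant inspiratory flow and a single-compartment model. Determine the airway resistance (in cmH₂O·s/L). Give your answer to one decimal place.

18.0

Flow: 77 L/min ÷ 60 = 1.2833 L/s.
Total PEEP = 14 cmH2O (set 6 + intrinsic 8); this is the baseline alveolar pressure.
Equation of motion (constant flow): PIP = Vt/C + R·V̇ + PEEP.
R·V̇ = PIP − Vt/C − PEEP = 46.3 − 480/52.2 − 14 = 46.3 − 9.195 − 14 = 23.105 cmH2O.
R = 23.105 / 1.2833 = 18.004 cmH2O·s/L.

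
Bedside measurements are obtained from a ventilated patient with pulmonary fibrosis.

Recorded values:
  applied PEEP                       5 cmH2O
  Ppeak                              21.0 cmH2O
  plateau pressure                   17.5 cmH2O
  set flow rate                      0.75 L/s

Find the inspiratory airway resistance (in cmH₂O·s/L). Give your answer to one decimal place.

4.7

Raw = (PIP − Pplat) / flow = (21.0 − 17.5) / 0.75 = 3.5 / 0.75 = 4.667 cmH2O·s/L.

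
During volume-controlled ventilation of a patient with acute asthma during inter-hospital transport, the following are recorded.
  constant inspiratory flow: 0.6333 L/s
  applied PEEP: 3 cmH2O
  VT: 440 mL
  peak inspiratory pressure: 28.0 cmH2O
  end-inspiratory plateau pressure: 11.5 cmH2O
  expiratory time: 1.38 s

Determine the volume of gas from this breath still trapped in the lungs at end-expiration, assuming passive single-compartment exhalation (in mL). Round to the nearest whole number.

158

R = (PIP − Pplat)/V̇ = (28.0 − 11.5) / 0.6333 = 16.5/0.6333 = 26.054 cmH2O·s/L.
C = Vt/(Pplat − PEEP) = 440.0 / (11.5 − 3) = 440.0/8.5 = 51.765 mL/cmH2O.
τ = R × C = 26.054 × 0.05177 L/cmH2O = 1.349 s.
Fraction remaining = e^(−Te/τ) = e^(−1.38/1.349) = 0.3595.
Trapped volume = 440.0 × 0.3595 = 158.18 mL.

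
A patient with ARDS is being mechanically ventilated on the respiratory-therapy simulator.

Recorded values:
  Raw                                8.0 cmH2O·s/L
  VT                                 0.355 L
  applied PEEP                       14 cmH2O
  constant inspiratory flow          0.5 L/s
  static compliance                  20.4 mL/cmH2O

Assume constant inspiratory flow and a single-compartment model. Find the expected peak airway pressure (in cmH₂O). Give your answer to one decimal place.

Equation of motion (constant flow): PIP = Vt/C + R·V̇ + PEEP.
PIP = 355/20.4 + 8.0×0.5 + 14 = 17.402 + 4.0 + 14 = 35.402 cmH2O.

35.4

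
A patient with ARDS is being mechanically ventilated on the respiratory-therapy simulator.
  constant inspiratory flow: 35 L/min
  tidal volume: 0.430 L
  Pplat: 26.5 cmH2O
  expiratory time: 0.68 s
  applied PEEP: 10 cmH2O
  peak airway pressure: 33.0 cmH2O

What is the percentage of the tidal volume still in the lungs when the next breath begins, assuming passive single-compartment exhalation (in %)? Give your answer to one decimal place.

Flow: 35 L/min ÷ 60 = 0.5833 L/s.
R = (PIP − Pplat)/V̇ = (33.0 − 26.5) / 0.5833 = 6.5/0.5833 = 11.143 cmH2O·s/L.
C = Vt/(Pplat − PEEP) = 430.0 / (26.5 − 10) = 430.0/16.5 = 26.061 mL/cmH2O.
τ = R × C = 11.143 × 0.02606 L/cmH2O = 0.2904 s.
Fraction remaining at end-expiration = e^(−Te/τ) = e^(−0.68/0.2904) = 0.09617 → 9.617%.

9.6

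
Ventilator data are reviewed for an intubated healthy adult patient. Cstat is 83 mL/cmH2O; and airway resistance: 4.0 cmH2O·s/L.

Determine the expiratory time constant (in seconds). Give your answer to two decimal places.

τ = R × C = 4.0 × 83 mL/cmH2O = 4.0 × 0.083 L/cmH2O = 0.332 s.

0.33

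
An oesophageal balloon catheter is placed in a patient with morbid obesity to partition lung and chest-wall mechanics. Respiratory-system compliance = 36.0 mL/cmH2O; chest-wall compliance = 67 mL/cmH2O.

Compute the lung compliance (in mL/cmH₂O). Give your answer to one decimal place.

77.8

1/CL = 1/Crs − 1/Ccw.
1/CL = 1/36.0 − 1/67 = 0.01285.
CL = 77.821 mL/cmH2O.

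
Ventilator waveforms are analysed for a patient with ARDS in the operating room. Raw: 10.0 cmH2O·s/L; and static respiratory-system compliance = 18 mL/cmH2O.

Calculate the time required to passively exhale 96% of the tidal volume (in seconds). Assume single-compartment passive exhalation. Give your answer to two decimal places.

τ = R × C = 10.0 × 18 mL/cmH2O = 10.0 × 0.018 L/cmH2O = 0.18 s.
Exhaled fraction f = 1 − e^(−t/τ) → t = −τ·ln(1 − f) = −0.18·ln(0.04) = 0.5794 s.

0.58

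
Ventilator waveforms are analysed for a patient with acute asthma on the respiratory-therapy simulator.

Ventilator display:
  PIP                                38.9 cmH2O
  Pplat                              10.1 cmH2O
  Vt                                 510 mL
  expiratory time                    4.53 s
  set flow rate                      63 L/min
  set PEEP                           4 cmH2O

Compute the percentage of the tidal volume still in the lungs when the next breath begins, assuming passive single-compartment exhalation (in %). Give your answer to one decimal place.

13.9

Flow: 63 L/min ÷ 60 = 1.05 L/s.
R = (PIP − Pplat)/V̇ = (38.9 − 10.1) / 1.05 = 28.8/1.05 = 27.429 cmH2O·s/L.
C = Vt/(Pplat − PEEP) = 510.0 / (10.1 − 4) = 510.0/6.1 = 83.607 mL/cmH2O.
τ = R × C = 27.429 × 0.08361 L/cmH2O = 2.293 s.
Fraction remaining at end-expiration = e^(−Te/τ) = e^(−4.53/2.293) = 0.1387 → 13.87%.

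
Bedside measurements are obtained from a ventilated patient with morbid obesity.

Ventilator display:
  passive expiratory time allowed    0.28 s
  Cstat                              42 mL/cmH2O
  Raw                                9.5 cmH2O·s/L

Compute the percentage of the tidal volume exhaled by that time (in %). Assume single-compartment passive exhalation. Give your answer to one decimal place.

τ = R × C = 9.5 × 42 mL/cmH2O = 9.5 × 0.042 L/cmH2O = 0.399 s.
Passive exhalation: V(t)/V₀ = e^(−t/τ) = e^(−0.28/0.399) = 0.4957.
Fraction exhaled = 1 − 0.4957 = 0.5043 → 50.43%.

50.4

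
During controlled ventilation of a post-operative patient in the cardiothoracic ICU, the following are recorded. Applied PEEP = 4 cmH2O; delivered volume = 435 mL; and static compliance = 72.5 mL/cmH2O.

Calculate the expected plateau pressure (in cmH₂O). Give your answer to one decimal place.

10.0

Pplat = PEEP + Vt / Cstat = 4 + 435 / 72.5 = 4 + 6.0 = 10.0 cmH2O.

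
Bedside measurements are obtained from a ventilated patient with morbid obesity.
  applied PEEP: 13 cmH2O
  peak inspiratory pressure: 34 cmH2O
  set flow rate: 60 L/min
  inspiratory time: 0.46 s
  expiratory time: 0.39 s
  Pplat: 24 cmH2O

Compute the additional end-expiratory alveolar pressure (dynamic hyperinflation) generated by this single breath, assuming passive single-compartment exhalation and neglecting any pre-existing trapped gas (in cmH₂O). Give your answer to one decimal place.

4.3

Flow: 60 L/min ÷ 60 = 1 L/s.
Vt = flow × Ti = 1 L/s × 0.46 s × 1000 mL/L = 460.0 mL.
R = (PIP − Pplat)/V̇ = (34 − 24) / 1 = 10.0/1 = 10.0 cmH2O·s/L.
C = Vt/(Pplat − PEEP) = 460.0 / (24 − 13) = 460.0/11.0 = 41.818 mL/cmH2O.
τ = R × C = 10.0 × 0.04182 L/cmH2O = 0.4182 s.
Fraction remaining = e^(−Te/τ) = e^(−0.39/0.4182) = 0.3935; trapped volume = 460.0 × 0.3935 = 181.01 mL.
Additional alveolar pressure from trapping ≈ V_trapped / C = 181.01 / 41.818 = 4.329 cmH2O.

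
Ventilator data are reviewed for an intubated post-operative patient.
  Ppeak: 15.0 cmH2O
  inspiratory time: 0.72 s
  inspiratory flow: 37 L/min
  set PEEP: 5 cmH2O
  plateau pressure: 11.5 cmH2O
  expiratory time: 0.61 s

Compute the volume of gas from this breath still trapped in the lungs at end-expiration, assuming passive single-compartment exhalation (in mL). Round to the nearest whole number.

Flow: 37 L/min ÷ 60 = 0.6167 L/s.
Vt = flow × Ti = 0.6167 L/s × 0.72 s × 1000 mL/L = 444.02 mL.
R = (PIP − Pplat)/V̇ = (15.0 − 11.5) / 0.6167 = 3.5/0.6167 = 5.675 cmH2O·s/L.
C = Vt/(Pplat − PEEP) = 444.02 / (11.5 − 5) = 444.02/6.5 = 68.311 mL/cmH2O.
τ = R × C = 5.675 × 0.06831 L/cmH2O = 0.3877 s.
Fraction remaining = e^(−Te/τ) = e^(−0.61/0.3877) = 0.2073.
Trapped volume = 444.02 × 0.2073 = 92.045 mL.

92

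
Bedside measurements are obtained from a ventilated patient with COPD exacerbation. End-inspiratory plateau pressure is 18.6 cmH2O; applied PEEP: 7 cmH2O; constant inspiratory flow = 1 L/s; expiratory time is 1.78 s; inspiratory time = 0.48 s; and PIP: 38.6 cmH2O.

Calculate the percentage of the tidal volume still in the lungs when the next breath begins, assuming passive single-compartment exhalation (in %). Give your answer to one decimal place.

11.6

Vt = flow × Ti = 1 L/s × 0.48 s × 1000 mL/L = 480.0 mL.
R = (PIP − Pplat)/V̇ = (38.6 − 18.6) / 1 = 20.0/1 = 20.0 cmH2O·s/L.
C = Vt/(Pplat − PEEP) = 480.0 / (18.6 − 7) = 480.0/11.6 = 41.379 mL/cmH2O.
τ = R × C = 20.0 × 0.04138 L/cmH2O = 0.8276 s.
Fraction remaining at end-expiration = e^(−Te/τ) = e^(−1.78/0.8276) = 0.1164 → 11.64%.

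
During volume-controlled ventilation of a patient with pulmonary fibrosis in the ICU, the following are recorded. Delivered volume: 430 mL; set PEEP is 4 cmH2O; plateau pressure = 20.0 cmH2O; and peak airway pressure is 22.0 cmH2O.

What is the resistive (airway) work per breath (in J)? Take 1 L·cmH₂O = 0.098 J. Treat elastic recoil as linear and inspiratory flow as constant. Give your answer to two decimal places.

With constant inspiratory flow the resistive pressure is constant at PIP − Pplat = 22.0 − 20.0 = 2.0 cmH2O, so resistive work = 2.0 × 0.430 = 0.86 L·cmH2O.
× 0.098 J/(L·cmH2O) → 0.08428 J.

0.08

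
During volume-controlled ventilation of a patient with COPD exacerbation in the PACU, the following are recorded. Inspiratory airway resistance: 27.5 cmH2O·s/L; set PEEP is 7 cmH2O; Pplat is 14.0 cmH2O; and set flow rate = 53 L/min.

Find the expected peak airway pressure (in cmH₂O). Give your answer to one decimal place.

38.3

Flow: 53 L/min ÷ 60 = 0.8833 L/s.
PIP = Pplat + Raw × flow = 14.0 + 27.5 × 0.8833 = 14.0 + 24.291 = 38.291 cmH2O.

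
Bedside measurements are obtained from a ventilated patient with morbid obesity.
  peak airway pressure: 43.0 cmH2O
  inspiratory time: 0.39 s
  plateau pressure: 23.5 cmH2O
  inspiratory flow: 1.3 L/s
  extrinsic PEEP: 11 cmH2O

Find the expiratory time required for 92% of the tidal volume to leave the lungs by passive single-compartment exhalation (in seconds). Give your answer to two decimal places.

Vt = flow × Ti = 1.3 L/s × 0.39 s × 1000 mL/L = 507.0 mL.
R = (PIP − Pplat)/V̇ = (43.0 − 23.5) / 1.3 = 19.5/1.3 = 15.0 cmH2O·s/L.
C = Vt/(Pplat − PEEP) = 507.0 / (23.5 − 11) = 507.0/12.5 = 40.56 mL/cmH2O.
τ = R × C = 15.0 × 0.04056 L/cmH2O = 0.6084 s.
t = −τ·ln(1 − 0.92) = −0.6084·ln(0.08) = 1.537 s.

1.54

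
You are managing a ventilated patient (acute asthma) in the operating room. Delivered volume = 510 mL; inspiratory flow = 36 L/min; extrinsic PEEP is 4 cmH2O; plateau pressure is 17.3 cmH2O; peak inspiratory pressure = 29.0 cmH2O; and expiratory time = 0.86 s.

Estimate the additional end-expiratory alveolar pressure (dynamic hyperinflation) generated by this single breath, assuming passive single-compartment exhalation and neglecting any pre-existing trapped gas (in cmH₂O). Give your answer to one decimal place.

4.2

Flow: 36 L/min ÷ 60 = 0.6 L/s.
R = (PIP − Pplat)/V̇ = (29.0 − 17.3) / 0.6 = 11.7/0.6 = 19.5 cmH2O·s/L.
C = Vt/(Pplat − PEEP) = 510.0 / (17.3 − 4) = 510.0/13.3 = 38.346 mL/cmH2O.
τ = R × C = 19.5 × 0.03835 L/cmH2O = 0.7478 s.
Fraction remaining = e^(−Te/τ) = e^(−0.86/0.7478) = 0.3166; trapped volume = 510.0 × 0.3166 = 161.47 mL.
Additional alveolar pressure from trapping ≈ V_trapped / C = 161.47 / 38.346 = 4.211 cmH2O.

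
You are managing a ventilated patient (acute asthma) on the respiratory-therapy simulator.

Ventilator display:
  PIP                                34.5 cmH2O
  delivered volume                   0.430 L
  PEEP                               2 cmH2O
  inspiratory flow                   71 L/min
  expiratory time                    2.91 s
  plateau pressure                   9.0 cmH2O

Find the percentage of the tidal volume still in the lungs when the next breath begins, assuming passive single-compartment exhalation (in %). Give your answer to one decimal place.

11.1

Flow: 71 L/min ÷ 60 = 1.1833 L/s.
R = (PIP − Pplat)/V̇ = (34.5 − 9.0) / 1.1833 = 25.5/1.1833 = 21.55 cmH2O·s/L.
C = Vt/(Pplat − PEEP) = 430.0 / (9.0 − 2) = 430.0/7.0 = 61.429 mL/cmH2O.
τ = R × C = 21.55 × 0.06143 L/cmH2O = 1.324 s.
Fraction remaining at end-expiration = e^(−Te/τ) = e^(−2.91/1.324) = 0.111 → 11.1%.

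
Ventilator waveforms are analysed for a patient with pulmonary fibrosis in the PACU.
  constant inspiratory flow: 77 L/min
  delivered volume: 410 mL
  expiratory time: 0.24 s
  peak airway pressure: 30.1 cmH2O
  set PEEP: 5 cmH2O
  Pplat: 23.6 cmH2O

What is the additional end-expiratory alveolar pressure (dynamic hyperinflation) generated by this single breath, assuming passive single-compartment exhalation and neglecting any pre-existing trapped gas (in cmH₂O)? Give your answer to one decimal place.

Flow: 77 L/min ÷ 60 = 1.2833 L/s.
R = (PIP − Pplat)/V̇ = (30.1 − 23.6) / 1.2833 = 6.5/1.2833 = 5.065 cmH2O·s/L.
C = Vt/(Pplat − PEEP) = 410.0 / (23.6 − 5) = 410.0/18.6 = 22.043 mL/cmH2O.
τ = R × C = 5.065 × 0.02204 L/cmH2O = 0.1116 s.
Fraction remaining = e^(−Te/τ) = e^(−0.24/0.1116) = 0.1164; trapped volume = 410.0 × 0.1164 = 47.724 mL.
Additional alveolar pressure from trapping ≈ V_trapped / C = 47.724 / 22.043 = 2.165 cmH2O.

2.2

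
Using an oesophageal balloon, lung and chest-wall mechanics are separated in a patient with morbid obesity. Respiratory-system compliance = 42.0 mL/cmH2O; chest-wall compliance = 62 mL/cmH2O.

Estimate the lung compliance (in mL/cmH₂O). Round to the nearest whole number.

130

1/CL = 1/Crs − 1/Ccw.
1/CL = 1/42.0 − 1/62 = 0.00768.
CL = 130.21 mL/cmH2O.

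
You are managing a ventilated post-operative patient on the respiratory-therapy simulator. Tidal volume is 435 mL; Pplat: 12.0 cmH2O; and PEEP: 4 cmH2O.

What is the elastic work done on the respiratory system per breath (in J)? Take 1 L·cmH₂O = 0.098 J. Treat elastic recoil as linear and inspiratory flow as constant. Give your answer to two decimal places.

Elastic work ≈ ½ × (Pplat − PEEP) × Vt = 0.5 × (12.0 − 4) × 0.435 L = 0.5 × 8.0 × 0.435 = 1.74 L·cmH2O.
× 0.098 J/(L·cmH2O) → 0.1705 J.

0.17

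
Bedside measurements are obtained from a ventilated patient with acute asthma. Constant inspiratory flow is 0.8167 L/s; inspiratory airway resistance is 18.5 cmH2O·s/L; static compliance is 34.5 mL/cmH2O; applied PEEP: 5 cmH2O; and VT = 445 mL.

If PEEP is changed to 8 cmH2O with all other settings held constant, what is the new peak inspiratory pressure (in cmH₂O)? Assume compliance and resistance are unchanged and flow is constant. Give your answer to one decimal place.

PIP = Vt/C + R·V̇ + PEEP (constant-flow equation of motion).
Only the baseline term changes: ΔPIP = ΔPEEP = 8 − 5 = 3.0 cmH2O.
Original PIP = 445/34.5 + 18.5×0.8167 + 5 = 33.008 cmH2O; new PIP = 33.008 + (3.0) = 36.008 cmH2O.

36.0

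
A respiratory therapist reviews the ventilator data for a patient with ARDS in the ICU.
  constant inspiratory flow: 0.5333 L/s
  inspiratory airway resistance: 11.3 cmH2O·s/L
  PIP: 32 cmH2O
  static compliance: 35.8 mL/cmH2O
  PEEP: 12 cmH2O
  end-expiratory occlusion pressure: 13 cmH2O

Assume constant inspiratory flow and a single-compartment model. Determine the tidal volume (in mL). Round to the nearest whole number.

Total PEEP = 13 cmH2O (set 12 + intrinsic 1); this is the baseline alveolar pressure.
Equation of motion (constant flow): PIP = Vt/C + R·V̇ + PEEP.
Vt/C = PIP − R·V̇ − PEEP = 32 − 6.026 − 13 = 12.974 cmH2O.
Vt = C × 12.974 = 35.8 × 12.974 = 464.47 mL.

464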